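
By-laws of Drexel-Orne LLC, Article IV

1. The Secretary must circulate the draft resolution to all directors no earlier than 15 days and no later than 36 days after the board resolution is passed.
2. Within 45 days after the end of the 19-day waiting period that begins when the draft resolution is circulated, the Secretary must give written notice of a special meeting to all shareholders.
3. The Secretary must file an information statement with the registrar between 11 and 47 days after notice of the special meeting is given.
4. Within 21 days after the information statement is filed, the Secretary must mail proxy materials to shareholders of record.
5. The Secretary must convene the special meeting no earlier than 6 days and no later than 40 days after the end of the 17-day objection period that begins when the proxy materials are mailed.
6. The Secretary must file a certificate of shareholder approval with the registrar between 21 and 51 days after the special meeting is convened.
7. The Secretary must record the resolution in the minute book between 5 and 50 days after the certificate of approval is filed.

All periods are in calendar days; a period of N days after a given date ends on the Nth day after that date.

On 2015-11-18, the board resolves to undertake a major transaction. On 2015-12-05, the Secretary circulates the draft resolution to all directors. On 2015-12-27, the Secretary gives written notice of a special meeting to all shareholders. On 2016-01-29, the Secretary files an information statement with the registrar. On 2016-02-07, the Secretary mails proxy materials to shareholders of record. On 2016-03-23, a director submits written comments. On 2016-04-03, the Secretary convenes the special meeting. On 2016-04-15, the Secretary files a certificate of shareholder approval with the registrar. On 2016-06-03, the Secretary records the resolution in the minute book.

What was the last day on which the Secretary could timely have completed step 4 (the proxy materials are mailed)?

Step 4 runs from 2016-01-29, when the information statement is filed. 21 days after 2016-01-29 is 2016-02-19.

2016-02-19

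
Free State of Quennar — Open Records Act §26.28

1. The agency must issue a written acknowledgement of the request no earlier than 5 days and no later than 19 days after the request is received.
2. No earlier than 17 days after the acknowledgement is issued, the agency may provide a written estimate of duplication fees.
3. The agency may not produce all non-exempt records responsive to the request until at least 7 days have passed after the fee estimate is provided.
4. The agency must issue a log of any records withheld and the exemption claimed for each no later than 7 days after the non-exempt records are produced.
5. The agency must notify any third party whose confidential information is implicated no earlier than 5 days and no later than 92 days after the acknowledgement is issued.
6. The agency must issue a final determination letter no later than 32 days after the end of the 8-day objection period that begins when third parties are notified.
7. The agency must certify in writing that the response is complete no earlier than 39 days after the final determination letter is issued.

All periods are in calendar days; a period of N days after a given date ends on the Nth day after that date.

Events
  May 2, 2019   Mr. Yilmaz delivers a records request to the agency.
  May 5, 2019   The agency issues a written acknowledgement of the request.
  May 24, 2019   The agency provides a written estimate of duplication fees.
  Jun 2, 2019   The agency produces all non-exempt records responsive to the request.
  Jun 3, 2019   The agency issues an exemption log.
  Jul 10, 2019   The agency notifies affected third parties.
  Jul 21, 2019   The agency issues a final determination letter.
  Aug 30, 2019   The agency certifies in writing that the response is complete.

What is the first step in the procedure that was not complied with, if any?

Step 1

(1) the permitted window runs from May 2, 2019 + 5 = May 7, 2019 to May 2, 2019 + 19 = May 21, 2019; May 5, 2019 is 2 days too early.
The procedure was therefore not followed at step 1.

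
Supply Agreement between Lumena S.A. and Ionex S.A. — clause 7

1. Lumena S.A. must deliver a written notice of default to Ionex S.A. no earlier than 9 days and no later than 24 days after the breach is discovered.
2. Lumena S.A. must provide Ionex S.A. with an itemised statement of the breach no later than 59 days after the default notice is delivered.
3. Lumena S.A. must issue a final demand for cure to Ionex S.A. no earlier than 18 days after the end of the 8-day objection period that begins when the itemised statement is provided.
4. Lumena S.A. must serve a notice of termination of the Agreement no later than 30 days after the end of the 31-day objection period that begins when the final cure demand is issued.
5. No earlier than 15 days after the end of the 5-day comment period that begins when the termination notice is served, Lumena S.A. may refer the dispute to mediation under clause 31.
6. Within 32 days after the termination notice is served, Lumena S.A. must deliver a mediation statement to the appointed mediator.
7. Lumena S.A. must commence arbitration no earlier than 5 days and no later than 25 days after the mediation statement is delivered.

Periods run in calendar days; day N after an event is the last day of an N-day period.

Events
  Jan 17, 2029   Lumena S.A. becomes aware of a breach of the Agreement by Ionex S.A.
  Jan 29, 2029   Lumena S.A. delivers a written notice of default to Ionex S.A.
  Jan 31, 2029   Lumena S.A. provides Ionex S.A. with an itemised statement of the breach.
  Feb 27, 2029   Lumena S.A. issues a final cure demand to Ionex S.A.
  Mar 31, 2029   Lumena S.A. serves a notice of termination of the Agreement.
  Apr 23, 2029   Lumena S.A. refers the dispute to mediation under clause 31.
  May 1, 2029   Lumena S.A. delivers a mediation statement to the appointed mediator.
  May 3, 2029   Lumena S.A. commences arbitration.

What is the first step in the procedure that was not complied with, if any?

Step 7

(1) the permitted window runs from Jan 17, 2029 + 9 = Jan 26, 2029 to Jan 17, 2029 + 24 = Feb 10, 2029; done Jan 29, 2029, which is between those dates.
(2) due by Jan 29, 2029 + 59 days = Mar 29, 2029; done Jan 31, 2029 — timely.
(3) permitted from Feb 8, 2029 + 18 days = Feb 26, 2029 onward; Feb 27, 2029 is on or after that date.
(4) due by Mar 30, 2029 + 30 days = Apr 29, 2029; Mar 31, 2029 is within that limit.
(5) permitted from Apr 5, 2029 + 15 days = Apr 20, 2029 onward; done Apr 23, 2029, after the minimum wait.
(6) due by Mar 31, 2029 + 32 days = May 2, 2029; completed May 1, 2029, before the deadline.
(7) the permitted window runs from May 1, 2029 + 5 = May 6, 2029 to May 1, 2029 + 25 = May 26, 2029; May 3, 2029 is 3 days too early.
That is the first point of non-compliance.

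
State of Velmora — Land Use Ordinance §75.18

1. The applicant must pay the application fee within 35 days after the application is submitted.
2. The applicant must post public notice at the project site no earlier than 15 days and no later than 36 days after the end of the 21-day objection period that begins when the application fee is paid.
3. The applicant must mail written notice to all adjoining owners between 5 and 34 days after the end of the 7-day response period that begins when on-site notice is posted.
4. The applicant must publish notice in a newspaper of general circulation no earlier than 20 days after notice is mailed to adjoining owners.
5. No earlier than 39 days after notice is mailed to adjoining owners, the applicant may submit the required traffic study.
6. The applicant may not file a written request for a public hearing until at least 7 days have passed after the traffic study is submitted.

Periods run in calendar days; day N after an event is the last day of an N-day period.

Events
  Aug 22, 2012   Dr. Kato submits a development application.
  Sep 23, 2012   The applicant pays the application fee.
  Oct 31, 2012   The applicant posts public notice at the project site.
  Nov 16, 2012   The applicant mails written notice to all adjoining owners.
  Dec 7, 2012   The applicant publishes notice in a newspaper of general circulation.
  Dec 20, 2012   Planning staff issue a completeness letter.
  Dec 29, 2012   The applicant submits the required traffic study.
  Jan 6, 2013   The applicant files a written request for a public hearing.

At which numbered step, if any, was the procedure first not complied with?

None — every step was satisfied

Step 1: 35 days after Aug 22, 2012 (when the application is submitted) is Sep 26, 2012; completed Sep 23, 2012, before the deadline.
Step 2: the window is 15–36 days after Oct 14, 2012 (end of the 21-day objection period, which began when the application fee is paid on Sep 23, 2012), so Oct 29, 2012 through Nov 19, 2012; Oct 31, 2012 falls inside that range.
Step 3: the window is 5–34 days after Nov 7, 2012 (end of the 7-day response period, which began when on-site notice is posted on Oct 31, 2012), so Nov 12, 2012 through Dec 11, 2012; done Nov 16, 2012 — within the window.
Step 4: the earliest permitted date is 20 days after Nov 16, 2012 (when notice is mailed to adjoining owners), i.e. Dec 6, 2012; Dec 7, 2012 is on or after that date.
Step 5: the earliest permitted date is 39 days after Nov 16, 2012 (when notice is mailed to adjoining owners), i.e. Dec 25, 2012; Dec 29, 2012 is on or after that date.
Step 6: the earliest permitted date is 7 days after Dec 29, 2012 (when the traffic study is submitted), i.e. Jan 5, 2013; done Jan 6, 2013 — permitted.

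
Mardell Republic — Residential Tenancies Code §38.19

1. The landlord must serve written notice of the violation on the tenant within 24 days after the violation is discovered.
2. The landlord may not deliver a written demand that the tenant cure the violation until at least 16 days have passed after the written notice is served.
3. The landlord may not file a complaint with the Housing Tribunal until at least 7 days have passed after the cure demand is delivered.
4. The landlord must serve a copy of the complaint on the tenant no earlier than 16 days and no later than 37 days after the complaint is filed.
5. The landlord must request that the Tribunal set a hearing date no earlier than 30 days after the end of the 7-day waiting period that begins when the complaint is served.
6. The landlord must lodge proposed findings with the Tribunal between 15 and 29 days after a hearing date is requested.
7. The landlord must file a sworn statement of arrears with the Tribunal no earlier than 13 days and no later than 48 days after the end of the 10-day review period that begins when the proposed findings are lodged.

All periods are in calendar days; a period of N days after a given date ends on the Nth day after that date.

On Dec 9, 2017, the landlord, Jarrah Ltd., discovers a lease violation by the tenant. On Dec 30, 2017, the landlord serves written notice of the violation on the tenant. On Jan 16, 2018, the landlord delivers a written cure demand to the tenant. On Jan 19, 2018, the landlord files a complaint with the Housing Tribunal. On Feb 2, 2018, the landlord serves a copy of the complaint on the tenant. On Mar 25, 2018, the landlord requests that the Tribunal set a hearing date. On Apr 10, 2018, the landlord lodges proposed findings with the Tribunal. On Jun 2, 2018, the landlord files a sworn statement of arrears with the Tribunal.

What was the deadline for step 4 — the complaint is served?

Feb 25, 2018

Step 4 runs from Jan 19, 2018, when the complaint is filed. The window is 16–37 days after Jan 19, 2018; it closes on Feb 25, 2018.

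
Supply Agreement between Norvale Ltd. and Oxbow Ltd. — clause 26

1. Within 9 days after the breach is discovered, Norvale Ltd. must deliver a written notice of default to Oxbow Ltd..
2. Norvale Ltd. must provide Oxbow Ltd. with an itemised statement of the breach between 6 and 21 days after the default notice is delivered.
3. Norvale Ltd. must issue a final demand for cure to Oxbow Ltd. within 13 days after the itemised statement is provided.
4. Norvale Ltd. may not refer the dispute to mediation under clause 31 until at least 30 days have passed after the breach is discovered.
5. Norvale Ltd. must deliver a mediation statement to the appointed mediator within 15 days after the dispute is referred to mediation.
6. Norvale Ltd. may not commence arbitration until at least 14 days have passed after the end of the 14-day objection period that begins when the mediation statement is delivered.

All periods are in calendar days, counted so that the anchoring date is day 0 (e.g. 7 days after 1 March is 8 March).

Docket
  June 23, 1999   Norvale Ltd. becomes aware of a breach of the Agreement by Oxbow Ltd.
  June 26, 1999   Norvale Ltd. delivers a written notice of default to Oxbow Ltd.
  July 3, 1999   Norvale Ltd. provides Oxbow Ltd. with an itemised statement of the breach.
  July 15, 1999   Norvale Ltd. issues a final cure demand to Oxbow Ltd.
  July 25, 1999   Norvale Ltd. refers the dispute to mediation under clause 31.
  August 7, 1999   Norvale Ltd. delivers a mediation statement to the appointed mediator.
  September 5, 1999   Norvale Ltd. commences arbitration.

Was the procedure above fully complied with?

Yes

Step 1 — counting 9 days from June 23, 1999 (when the breach is discovered) gives a deadline of July 2, 1999; done June 26, 1999 — timely.
Step 2 — 6 and 21 days from June 26, 1999 (when the default notice is delivered) are July 2, 1999 and July 17, 1999 respectively; done July 3, 1999, which is between those dates.
Step 3 — counting 13 days from July 3, 1999 (when the itemised statement is provided) gives a deadline of July 16, 1999; done July 15, 1999 — timely.
Step 4 — must wait 30 days from June 23, 1999 (when the breach is discovered), so not before July 23, 1999; done July 25, 1999, after the minimum wait.
Step 5 — counting 15 days from July 25, 1999 (when the dispute is referred to mediation) gives a deadline of August 9, 1999; done August 7, 1999 — timely.
Step 6 — must wait 14 days from August 21, 1999 (end of the 14-day objection period, which began when the mediation statement is delivered on August 7, 1999), so not before September 4, 1999; done September 5, 1999 — permitted.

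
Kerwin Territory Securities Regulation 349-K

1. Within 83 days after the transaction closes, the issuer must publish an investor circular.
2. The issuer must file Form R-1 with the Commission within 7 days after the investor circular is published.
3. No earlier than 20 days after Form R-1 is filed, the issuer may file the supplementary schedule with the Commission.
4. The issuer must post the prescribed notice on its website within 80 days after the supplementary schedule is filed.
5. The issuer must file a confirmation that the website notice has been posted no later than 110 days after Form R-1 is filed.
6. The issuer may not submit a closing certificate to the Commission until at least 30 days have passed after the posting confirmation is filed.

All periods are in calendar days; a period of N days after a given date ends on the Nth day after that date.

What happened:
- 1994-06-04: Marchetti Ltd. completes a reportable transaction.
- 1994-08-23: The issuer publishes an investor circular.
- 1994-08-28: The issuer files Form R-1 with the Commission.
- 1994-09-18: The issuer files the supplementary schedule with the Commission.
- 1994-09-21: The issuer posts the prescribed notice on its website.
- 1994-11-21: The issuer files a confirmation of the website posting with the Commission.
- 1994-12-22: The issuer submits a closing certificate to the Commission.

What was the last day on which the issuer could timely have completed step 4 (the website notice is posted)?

Step 4 runs from 1994-09-18, when the supplementary schedule is filed. 80 days after 1994-09-18 is 1994-12-07.

1994-12-07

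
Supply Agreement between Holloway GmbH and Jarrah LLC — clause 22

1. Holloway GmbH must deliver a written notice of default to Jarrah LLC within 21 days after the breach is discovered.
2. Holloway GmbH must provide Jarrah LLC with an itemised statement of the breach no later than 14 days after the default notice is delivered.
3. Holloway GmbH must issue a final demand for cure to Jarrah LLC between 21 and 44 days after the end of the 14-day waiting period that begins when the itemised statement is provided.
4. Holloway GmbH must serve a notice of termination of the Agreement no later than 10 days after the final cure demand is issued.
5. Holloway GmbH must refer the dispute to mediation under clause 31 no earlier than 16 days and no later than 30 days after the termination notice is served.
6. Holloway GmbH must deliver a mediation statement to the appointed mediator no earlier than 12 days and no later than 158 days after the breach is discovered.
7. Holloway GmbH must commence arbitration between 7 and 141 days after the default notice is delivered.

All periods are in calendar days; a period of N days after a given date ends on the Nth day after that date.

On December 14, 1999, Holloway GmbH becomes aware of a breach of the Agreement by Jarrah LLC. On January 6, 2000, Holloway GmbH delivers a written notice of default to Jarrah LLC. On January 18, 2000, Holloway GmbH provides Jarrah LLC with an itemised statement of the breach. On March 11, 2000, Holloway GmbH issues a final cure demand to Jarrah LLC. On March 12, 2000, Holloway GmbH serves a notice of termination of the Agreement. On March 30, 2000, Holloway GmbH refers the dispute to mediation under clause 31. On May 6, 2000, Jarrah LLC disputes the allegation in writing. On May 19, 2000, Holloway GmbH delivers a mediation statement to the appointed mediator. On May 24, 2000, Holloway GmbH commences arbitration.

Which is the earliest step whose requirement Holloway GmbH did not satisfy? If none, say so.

Step 1 — counting 21 days from December 14, 1999 (when the breach is discovered) gives a deadline of January 4, 2000; January 6, 2000 misses that deadline by 2 days.
The procedure was therefore not followed at step 1.

Step 1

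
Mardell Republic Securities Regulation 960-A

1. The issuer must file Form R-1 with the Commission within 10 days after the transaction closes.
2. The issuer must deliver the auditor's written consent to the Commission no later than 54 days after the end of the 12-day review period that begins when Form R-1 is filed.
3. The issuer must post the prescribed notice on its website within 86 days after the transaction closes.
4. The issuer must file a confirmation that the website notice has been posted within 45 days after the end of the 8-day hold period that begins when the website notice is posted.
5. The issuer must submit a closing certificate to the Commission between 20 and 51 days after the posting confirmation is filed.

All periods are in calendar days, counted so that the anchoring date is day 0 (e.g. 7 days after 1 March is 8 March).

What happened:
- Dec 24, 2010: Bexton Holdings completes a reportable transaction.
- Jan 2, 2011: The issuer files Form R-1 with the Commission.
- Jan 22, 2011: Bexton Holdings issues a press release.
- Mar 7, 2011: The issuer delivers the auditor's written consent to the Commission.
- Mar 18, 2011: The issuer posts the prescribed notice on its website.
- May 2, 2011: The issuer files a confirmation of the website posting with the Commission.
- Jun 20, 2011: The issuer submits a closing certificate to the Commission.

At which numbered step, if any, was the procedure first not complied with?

None — every step was satisfied

Step 1 — counting 10 days from Dec 24, 2010 (when the transaction closes) gives a deadline of Jan 3, 2011; completed Jan 2, 2011, before the deadline.
Step 2 — counting 54 days from Jan 14, 2011 (end of the 12-day review period, which began when Form R-1 is filed on Jan 2, 2011) gives a deadline of Mar 9, 2011; done Mar 7, 2011 — timely.
Step 3 — counting 86 days from Dec 24, 2010 (when the transaction closes) gives a deadline of Mar 20, 2011; completed Mar 18, 2011, before the deadline.
Step 4 — counting 45 days from Mar 26, 2011 (end of the 8-day hold period, which began when the website notice is posted on Mar 18, 2011) gives a deadline of May 10, 2011; done May 2, 2011 — timely.
Step 5 — 20 and 51 days from May 2, 2011 (when the posting confirmation is filed) are May 22, 2011 and Jun 22, 2011 respectively; done Jun 20, 2011 — within the window.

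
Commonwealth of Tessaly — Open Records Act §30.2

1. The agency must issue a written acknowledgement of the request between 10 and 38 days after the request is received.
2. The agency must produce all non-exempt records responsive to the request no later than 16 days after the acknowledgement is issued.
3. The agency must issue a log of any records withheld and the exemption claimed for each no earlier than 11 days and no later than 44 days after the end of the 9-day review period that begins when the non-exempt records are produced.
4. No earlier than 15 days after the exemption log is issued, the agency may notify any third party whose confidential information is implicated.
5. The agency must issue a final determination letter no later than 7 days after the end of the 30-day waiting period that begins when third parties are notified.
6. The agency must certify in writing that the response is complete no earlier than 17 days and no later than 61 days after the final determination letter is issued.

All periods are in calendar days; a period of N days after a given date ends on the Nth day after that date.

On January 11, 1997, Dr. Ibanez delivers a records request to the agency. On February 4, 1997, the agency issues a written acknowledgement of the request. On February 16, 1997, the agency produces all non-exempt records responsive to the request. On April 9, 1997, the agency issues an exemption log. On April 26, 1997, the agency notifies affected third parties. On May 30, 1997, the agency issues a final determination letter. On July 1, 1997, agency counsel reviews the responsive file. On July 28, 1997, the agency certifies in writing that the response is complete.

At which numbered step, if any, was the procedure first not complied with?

None — every step was satisfied

(1) the permitted window runs from January 11, 1997 + 10 = January 21, 1997 to January 11, 1997 + 38 = February 18, 1997; February 4, 1997 falls inside that range.
(2) due by February 4, 1997 + 16 days = February 20, 1997; completed February 16, 1997, before the deadline.
(3) the permitted window runs from February 25, 1997 + 11 = March 8, 1997 to February 25, 1997 + 44 = April 10, 1997; April 9, 1997 falls inside that range.
(4) permitted from April 9, 1997 + 15 days = April 24, 1997 onward; done April 26, 1997, after the minimum wait.
(5) due by May 26, 1997 + 7 days = June 2, 1997; completed May 30, 1997, before the deadline.
(6) the permitted window runs from May 30, 1997 + 17 = June 16, 1997 to May 30, 1997 + 61 = July 30, 1997; July 28, 1997 falls inside that range.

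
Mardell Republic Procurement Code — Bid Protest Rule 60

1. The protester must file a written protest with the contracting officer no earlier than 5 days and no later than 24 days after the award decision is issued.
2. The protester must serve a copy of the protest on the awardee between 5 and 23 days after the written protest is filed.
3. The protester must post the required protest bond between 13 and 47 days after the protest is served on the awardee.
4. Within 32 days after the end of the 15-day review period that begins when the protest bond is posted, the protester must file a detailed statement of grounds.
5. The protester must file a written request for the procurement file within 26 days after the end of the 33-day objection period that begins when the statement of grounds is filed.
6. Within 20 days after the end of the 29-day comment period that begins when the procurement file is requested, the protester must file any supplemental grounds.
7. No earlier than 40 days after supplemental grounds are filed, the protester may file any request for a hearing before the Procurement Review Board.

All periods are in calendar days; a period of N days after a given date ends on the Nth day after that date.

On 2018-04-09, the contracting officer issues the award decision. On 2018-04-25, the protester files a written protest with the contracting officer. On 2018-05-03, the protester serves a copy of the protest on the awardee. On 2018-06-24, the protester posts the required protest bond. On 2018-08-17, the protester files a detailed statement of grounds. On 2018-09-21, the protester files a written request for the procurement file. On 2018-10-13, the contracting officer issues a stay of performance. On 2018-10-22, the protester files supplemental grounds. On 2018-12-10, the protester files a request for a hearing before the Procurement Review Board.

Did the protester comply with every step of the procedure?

Step 1 — 5 and 24 days from 2018-04-09 (when the award decision is issued) are 2018-04-14 and 2018-05-03 respectively; done 2018-04-25, which is between those dates.
Step 2 — 5 and 23 days from 2018-04-25 (when the written protest is filed) are 2018-04-30 and 2018-05-18 respectively; done 2018-05-03, which is between those dates.
Step 3 — 13 and 47 days from 2018-05-03 (when the protest is served on the awardee) are 2018-05-16 and 2018-06-19 respectively; done 2018-06-24 — 5 days after the window closed.

No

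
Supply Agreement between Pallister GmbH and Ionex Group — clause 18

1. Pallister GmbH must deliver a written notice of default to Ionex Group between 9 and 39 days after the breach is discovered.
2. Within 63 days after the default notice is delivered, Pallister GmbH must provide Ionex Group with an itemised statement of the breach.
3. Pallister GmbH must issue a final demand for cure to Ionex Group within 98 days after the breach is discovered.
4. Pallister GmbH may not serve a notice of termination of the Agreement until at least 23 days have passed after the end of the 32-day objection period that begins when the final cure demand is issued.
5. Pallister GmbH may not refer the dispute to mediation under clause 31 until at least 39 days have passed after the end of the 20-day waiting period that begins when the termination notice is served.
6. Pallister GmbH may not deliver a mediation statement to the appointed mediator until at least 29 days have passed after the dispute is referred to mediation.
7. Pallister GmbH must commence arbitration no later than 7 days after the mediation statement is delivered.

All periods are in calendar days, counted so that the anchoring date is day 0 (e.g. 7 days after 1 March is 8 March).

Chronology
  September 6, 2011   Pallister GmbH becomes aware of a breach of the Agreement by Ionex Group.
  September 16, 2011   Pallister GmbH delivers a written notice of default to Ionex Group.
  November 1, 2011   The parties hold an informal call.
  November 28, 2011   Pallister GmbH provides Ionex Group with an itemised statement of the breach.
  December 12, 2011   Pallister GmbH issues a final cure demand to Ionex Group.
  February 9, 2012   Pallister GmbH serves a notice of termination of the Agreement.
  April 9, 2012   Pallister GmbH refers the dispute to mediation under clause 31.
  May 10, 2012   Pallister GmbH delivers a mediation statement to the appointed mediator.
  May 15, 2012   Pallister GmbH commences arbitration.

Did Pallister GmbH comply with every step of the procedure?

(1) the permitted window runs from September 6, 2011 + 9 = September 15, 2011 to September 6, 2011 + 39 = October 15, 2011; done September 16, 2011 — within the window.
(2) due by September 16, 2011 + 63 days = November 18, 2011; not done until November 28, 2011, 10 days after the deadline.

No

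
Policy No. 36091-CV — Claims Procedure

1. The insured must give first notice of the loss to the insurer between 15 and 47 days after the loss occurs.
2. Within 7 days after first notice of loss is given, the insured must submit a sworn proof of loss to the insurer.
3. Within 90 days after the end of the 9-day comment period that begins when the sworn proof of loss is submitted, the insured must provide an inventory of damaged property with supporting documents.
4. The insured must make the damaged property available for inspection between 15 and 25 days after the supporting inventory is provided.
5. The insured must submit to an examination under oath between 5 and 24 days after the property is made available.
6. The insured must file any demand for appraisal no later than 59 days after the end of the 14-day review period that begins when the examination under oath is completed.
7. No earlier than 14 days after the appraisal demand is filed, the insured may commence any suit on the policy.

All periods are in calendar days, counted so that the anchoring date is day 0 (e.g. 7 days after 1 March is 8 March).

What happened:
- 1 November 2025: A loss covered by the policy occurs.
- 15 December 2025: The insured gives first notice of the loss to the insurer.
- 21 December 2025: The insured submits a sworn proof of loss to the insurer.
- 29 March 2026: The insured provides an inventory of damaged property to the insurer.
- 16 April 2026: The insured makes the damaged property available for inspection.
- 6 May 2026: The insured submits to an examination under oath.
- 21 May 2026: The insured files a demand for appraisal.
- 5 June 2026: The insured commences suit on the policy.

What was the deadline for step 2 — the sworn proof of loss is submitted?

22 December 2025

Step 2 runs from 15 December 2025, when first notice of loss is given. 7 days after 15 December 2025 is 22 December 2025.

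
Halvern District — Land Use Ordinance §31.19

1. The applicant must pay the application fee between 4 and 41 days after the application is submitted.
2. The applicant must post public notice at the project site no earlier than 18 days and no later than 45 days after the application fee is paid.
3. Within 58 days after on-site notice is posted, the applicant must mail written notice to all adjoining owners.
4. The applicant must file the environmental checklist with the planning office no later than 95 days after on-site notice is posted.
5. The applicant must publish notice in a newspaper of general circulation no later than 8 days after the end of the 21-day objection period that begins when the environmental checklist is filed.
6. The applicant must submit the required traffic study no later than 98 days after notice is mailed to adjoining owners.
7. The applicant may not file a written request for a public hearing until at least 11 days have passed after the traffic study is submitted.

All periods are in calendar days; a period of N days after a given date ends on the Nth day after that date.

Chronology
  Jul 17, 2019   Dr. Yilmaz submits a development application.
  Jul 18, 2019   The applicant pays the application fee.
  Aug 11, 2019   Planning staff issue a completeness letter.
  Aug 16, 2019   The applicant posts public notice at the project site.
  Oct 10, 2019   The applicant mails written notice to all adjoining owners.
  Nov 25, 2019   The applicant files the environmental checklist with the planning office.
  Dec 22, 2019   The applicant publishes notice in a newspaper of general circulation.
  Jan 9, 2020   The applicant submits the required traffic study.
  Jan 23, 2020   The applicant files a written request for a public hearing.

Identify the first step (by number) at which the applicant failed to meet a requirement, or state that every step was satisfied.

Step 1: the window is 4–41 days after Jul 17, 2019 (when the application is submitted), so Jul 21, 2019 through Aug 27, 2019; done Jul 18, 2019 — 3 days before the window opened.
The analysis stops there.

Step 1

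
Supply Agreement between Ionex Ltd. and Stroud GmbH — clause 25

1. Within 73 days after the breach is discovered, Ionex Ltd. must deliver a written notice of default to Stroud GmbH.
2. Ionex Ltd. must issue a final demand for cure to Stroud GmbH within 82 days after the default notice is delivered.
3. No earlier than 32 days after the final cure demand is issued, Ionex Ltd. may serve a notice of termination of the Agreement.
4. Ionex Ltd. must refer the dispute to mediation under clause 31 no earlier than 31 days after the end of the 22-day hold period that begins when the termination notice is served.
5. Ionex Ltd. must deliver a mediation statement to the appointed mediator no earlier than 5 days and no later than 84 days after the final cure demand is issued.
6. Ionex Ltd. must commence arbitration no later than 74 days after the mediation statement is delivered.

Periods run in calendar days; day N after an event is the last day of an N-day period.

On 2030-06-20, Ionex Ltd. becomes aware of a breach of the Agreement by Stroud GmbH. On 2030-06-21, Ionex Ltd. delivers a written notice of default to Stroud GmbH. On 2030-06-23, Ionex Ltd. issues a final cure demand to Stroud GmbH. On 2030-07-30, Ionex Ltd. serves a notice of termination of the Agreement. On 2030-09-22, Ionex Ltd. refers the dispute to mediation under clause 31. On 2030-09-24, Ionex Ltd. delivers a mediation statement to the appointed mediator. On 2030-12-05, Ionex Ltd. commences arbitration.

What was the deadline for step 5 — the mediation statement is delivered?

Step 5 runs from 2030-06-23, when the final cure demand is issued. The window is 5–84 days after 2030-06-23; it closes on 2030-09-15.

2030-09-15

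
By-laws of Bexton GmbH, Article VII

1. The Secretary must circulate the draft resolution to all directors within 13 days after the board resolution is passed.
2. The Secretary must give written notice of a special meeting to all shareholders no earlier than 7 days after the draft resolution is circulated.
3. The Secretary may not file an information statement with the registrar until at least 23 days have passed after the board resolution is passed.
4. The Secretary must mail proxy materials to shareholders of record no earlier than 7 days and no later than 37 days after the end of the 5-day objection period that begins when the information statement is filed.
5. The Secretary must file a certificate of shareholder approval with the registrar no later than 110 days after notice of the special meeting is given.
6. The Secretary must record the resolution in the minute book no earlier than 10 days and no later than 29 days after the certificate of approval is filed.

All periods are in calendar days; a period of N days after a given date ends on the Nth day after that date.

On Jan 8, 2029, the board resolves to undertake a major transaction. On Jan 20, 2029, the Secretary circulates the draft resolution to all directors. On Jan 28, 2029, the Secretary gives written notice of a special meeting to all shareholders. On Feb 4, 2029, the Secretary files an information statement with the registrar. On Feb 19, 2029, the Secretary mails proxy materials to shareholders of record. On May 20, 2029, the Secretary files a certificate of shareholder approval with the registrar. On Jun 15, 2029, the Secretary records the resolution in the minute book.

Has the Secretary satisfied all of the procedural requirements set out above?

No

Step 1: 13 days after Jan 8, 2029 (when the board resolution is passed) is Jan 21, 2029; Jan 20, 2029 is within that limit.
Step 2: the earliest permitted date is 7 days after Jan 20, 2029 (when the draft resolution is circulated), i.e. Jan 27, 2029; done Jan 28, 2029, after the minimum wait.
Step 3: the earliest permitted date is 23 days after Jan 8, 2029 (when the board resolution is passed), i.e. Jan 31, 2029; done Feb 4, 2029 — permitted.
Step 4: the window is 7–37 days after Feb 9, 2029 (end of the 5-day objection period, which began when the information statement is filed on Feb 4, 2029), so Feb 16, 2029 through Mar 18, 2029; done Feb 19, 2029 — within the window.
Step 5: 110 days after Jan 28, 2029 (when notice of the special meeting is given) is May 18, 2029; not done until May 20, 2029, 2 days after the deadline.
The analysis stops there.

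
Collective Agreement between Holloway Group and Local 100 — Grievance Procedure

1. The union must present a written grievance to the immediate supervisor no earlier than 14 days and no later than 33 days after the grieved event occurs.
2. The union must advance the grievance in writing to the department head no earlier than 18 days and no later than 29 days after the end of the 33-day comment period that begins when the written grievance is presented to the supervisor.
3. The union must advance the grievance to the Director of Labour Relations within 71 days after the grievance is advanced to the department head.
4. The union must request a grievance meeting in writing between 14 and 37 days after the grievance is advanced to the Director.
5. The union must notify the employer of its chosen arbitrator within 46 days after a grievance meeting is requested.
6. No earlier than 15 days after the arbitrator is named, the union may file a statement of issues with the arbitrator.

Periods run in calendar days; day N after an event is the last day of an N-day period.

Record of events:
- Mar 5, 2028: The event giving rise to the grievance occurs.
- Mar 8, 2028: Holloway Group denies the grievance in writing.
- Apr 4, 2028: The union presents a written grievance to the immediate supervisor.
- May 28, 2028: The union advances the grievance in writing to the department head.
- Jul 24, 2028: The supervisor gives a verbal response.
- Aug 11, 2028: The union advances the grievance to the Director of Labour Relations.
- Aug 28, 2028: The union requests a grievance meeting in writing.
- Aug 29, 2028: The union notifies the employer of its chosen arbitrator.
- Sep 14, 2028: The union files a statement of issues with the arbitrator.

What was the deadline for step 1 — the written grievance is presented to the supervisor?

Apr 7, 2028

Step 1 runs from Mar 5, 2028, when the grieved event occurs. The window is 14–33 days after Mar 5, 2028; it closes on Apr 7, 2028.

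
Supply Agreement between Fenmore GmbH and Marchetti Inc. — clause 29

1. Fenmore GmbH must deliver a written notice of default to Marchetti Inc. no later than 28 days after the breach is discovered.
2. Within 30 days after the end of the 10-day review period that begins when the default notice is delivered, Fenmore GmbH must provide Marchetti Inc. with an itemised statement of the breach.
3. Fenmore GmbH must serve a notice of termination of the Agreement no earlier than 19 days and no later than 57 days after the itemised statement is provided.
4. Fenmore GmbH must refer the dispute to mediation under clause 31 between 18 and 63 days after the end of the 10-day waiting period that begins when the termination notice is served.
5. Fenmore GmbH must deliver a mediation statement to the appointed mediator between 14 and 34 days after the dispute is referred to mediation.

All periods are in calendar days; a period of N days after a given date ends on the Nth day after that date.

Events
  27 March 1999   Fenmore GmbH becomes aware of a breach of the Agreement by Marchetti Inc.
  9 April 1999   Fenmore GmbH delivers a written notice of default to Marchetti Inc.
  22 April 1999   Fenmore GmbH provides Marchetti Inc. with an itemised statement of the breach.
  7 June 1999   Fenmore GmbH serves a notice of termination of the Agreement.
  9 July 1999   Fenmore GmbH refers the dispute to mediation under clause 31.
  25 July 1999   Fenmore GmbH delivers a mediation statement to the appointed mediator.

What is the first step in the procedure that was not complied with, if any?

None — every step was satisfied

Step 1: 28 days after 27 March 1999 (when the breach is discovered) is 24 April 1999; 9 April 1999 is within that limit.
Step 2: 30 days after 19 April 1999 (end of the 10-day review period, which began when the default notice is delivered on 9 April 1999) is 19 May 1999; 22 April 1999 is within that limit.
Step 3: the window is 19–57 days after 22 April 1999 (when the itemised statement is provided), so 11 May 1999 through 18 June 1999; done 7 June 1999 — within the window.
Step 4: the window is 18–63 days after 17 June 1999 (end of the 10-day waiting period, which began when the termination notice is served on 7 June 1999), so 5 July 1999 through 19 August 1999; done 9 July 1999 — within the window.
Step 5: the window is 14–34 days after 9 July 1999 (when the dispute is referred to mediation), so 23 July 1999 through 12 August 1999; done 25 July 1999, which is between those dates.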